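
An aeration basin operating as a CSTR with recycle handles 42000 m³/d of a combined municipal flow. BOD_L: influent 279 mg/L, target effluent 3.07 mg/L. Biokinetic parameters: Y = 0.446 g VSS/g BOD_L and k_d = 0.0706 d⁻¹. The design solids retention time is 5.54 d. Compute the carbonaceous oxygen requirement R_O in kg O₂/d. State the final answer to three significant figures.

R_O ≈ 6310 kg O₂/d

The observed yield is Y_obs = Y/(1 + k_d·θ_c) = 0.446 / (1 + 0.0706 × 5.54) = 0.446 / 1.391 = 0.3206 g VSS per g BOD_L removed.
Mass of BOD_L removed per day: Q(S₀ − S) = 42000 × 275.9 g/m³ = 11589 kg/d.
Biomass synthesised: P_X = Y_obs × 11589 = 3715 kg VSS/d.
R_O = Q·(S₀ − S) − 1.42·P_X = 11589 − 1.42 × 3715 = 6313 kg O₂/d.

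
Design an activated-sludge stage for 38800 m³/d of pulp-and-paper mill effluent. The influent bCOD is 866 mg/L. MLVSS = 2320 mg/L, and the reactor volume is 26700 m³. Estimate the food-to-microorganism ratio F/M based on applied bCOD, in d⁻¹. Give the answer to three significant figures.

F/M = applied load / biomass = Q·S₀/(V·X) = 38800 × 866 / (26700 × 2320) = 0.5424 d⁻¹.

F/M ≈ 0.542 d⁻¹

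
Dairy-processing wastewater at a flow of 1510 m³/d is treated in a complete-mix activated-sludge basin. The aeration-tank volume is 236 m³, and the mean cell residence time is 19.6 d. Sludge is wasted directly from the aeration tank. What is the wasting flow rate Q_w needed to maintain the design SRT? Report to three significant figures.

Q_w ≈ 12.0 m³/d

For wasting at MLVSS concentration, Q_w = V/θ_c = 236.0/19.6 = 12.04 m³/d.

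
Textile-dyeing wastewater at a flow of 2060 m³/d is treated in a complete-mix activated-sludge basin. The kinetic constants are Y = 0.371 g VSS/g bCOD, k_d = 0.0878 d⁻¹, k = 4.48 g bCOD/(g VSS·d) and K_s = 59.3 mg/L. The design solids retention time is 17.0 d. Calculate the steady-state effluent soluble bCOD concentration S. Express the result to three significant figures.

Effluent substrate depends only on kinetics and SRT: S = K_s(1 + k_d θ_c) / [θ_c(Yk − k_d) − 1] = 59.3 × (1 + 0.0878 × 17.0) / [17.0 × (0.371 × 4.48 − 0.0878) − 1] = 147.8 / 25.76 = 5.737 mg/L.

S ≈ 5.74 mg/L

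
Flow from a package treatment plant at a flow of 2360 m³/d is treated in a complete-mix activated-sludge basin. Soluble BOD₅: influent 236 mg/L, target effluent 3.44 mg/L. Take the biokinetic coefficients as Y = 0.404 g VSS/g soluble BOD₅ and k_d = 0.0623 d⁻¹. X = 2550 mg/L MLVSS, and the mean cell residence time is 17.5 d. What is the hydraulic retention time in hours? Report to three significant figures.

τ ≈ 7.40 h

From the SRT design equation V = Y Q (S₀−S) θ_c / [X (1 + k_d θ_c)] = 0.404 × 2360 × (236 − 3.44) × 17.5 / [2550 × (1 + 0.0623 × 17.5)] = 3.88×10^6 / 5330 = 728.0 m³.
τ = V/Q = 728.0/2360 = 0.3085 d, or 7.403 h.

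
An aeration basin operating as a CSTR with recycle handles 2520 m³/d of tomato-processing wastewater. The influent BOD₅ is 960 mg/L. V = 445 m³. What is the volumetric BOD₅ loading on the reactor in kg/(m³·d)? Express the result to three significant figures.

L_v ≈ 5.44 kg BOD₅/(m³·d)

Applied BOD₅ load per unit volume = Q·S₀/V = (2520 × 960/1000)/445.0 = 5.436 kg BOD₅·m⁻³·d⁻¹.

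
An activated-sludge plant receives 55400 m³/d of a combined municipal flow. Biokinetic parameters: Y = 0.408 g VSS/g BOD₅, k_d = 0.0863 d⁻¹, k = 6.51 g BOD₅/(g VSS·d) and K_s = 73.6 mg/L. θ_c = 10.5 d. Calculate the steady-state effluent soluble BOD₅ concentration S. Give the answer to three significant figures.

S ≈ 5.40 mg/L

Effluent substrate depends only on kinetics and SRT: S = K_s(1 + k_d θ_c) / [θ_c(Yk − k_d) − 1] = 73.6 × (1 + 0.0863 × 10.5) / [10.5 × (0.408 × 6.51 − 0.0863) − 1] = 140.3 / 25.98 = 5.399 mg/L.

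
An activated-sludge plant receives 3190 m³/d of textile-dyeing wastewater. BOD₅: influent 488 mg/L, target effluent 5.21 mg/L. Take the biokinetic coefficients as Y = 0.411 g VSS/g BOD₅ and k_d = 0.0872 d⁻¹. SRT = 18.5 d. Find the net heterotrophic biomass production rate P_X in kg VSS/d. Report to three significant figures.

P_X ≈ 242 kg VSS/d

Observed yield with endogenous decay: Y_obs = Y / (1 + k_d·θ_c) = 0.411 / (1 + 0.0872 × 18.5) = 0.411 / 2.613 = 0.1573 g VSS/g BOD₅.
Q·(S₀ − S) = 3190 × (488 − 5.21) × 10⁻³ = 1540 kg/d removed.
Net biomass production P_X = Y_obs × Q·(S₀ − S) = 0.1573 × 1540 = 242.2 kg VSS/d.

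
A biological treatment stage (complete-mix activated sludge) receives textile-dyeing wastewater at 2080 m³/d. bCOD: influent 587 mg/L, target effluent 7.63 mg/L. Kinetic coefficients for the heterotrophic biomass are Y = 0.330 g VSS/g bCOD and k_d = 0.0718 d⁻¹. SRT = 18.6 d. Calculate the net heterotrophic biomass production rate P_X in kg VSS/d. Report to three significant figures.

The observed yield is Y_obs = Y/(1 + k_d·θ_c) = 0.330 / (1 + 0.0718 × 18.6) = 0.330 / 2.335 = 0.1413 g VSS per g bCOD removed.
Q·(S₀ − S) = 2080 × (587 − 7.63) × 10⁻³ = 1205 kg/d removed.
Biomass produced: P_X = Y_obs·Q·ΔS = 0.1413 × 1205 ≈ 170.3 kg VSS/d.

P_X ≈ 170 kg VSS/d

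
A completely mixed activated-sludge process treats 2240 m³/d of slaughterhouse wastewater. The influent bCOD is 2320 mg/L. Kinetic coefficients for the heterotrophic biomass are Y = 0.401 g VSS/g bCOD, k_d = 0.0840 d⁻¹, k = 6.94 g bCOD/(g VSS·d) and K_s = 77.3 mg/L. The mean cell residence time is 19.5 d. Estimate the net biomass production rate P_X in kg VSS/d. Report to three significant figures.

P_X ≈ 789 kg VSS/d

For a completely mixed reactor with recycle the Lawrence–McCarty relation gives S = K_s·(1 + k_d·θ_c) / [θ_c·(Y·k − k_d) − 1] = 77.3 × (1 + 0.0840 × 19.5) / [19.5 × (0.401 × 6.94 − 0.0840) − 1] = 203.9 / 51.63 = 3.950 mg/L.
Y_obs = Y / (1 + k_d θ_c) = 0.401 / (1 + 0.0840 × 19.5) = 0.401 / 2.638 = 0.1520.
Substrate removed = Q·(S₀ − S) = 2240 m³/d × (2320 − 3.95) g/m³ = 5.19×10^6 g/d = 5188 kg/d.
P_X = Y_obs · Q(S₀ − S) = 0.1520 × 5188 = 788.6 kg VSS/d.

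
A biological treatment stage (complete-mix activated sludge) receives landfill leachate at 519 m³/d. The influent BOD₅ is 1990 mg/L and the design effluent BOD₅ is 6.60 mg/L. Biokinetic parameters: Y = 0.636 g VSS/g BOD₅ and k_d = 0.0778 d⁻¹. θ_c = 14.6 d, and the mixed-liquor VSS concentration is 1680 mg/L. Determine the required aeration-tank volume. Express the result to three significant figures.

V ≈ 2660 m³

From the SRT design equation V = Y Q (S₀−S) θ_c / [X (1 + k_d θ_c)] = 0.636 × 519 × (1990 − 6.60) × 14.6 / [1680 × (1 + 0.0778 × 14.6)] = 9.56×10^6 / 3588 = 2664 m³.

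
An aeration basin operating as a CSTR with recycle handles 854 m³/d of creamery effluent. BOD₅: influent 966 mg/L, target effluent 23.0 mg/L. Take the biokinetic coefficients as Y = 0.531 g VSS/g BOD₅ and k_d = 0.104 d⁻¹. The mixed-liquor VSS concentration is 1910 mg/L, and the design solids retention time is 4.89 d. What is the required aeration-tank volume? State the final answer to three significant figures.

V ≈ 726 m³

From the SRT design equation V = Y Q (S₀−S) θ_c / [X (1 + k_d θ_c)] = 0.531 × 854 × (966 − 23.0) × 4.89 / [1910 × (1 + 0.104 × 4.89)] = 2.09×10^6 / 2881 = 725.7 m³.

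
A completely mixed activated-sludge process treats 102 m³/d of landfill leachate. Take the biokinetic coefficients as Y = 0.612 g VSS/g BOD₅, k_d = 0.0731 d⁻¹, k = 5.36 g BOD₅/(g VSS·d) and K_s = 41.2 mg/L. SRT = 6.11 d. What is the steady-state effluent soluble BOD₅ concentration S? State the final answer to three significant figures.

S ≈ 3.21 mg/L

Effluent substrate depends only on kinetics and SRT: S = K_s(1 + k_d θ_c) / [θ_c(Yk − k_d) − 1] = 41.2 × (1 + 0.0731 × 6.11) / [6.11 × (0.612 × 5.36 − 0.0731) − 1] = 59.60 / 18.60 = 3.205 mg/L.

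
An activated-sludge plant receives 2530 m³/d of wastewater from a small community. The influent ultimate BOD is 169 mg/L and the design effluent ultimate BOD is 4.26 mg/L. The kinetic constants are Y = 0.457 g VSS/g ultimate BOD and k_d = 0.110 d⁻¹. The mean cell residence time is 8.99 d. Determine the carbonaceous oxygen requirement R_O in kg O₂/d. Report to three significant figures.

Y_obs = Y / (1 + k_d θ_c) = 0.457 / (1 + 0.110 × 8.99) = 0.457 / 1.989 = 0.2298.
Q·(S₀ − S) = 2530 × (169 − 4.26) × 10⁻³ = 416.8 kg/d removed.
Net sludge production P_X = 0.2298 × 416.8 = 95.77 kg VSS/d.
R_O = Q·ΔS − 1.42 P_X = 416.8 − 136.0 = 280.8 kg O₂/d.

R_O ≈ 281 kg O₂/d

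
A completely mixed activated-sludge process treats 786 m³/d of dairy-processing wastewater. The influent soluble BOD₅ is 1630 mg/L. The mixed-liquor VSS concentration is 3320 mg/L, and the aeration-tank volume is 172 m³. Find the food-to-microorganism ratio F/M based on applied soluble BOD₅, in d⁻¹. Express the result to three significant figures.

F/M ≈ 2.24 d⁻¹

F/M = applied load / biomass = Q·S₀/(V·X) = 786 × 1630 / (172.0 × 3320) = 2.244 d⁻¹.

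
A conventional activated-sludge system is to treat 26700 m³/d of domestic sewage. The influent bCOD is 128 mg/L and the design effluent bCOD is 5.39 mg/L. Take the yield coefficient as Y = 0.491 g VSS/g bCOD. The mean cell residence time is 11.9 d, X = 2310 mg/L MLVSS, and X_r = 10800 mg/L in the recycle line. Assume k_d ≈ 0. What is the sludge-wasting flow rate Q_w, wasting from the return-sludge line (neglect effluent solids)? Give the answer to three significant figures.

Q_w ≈ 149 m³/d

V·X = Y·Q·ΔS·θ_c gives V = 0.491 × 26700 × (128 − 5.39) × 11.9 / 2310 = 8280 m³.
Wasting from the return line (neglecting effluent solids): Q_w = V·X / (θ_c·X_r) = 8280 × 2310 / (11.9 × 10800) = 148.8 m³/d.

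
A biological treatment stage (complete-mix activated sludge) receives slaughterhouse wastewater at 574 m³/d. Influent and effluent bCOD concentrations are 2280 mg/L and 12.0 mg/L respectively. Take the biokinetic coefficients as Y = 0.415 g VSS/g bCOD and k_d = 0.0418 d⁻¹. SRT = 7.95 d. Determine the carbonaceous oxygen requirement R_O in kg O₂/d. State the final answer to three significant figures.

Y_obs = Y / (1 + k_d θ_c) = 0.415 / (1 + 0.0418 × 7.95) = 0.415 / 1.332 = 0.3115.
Q·(S₀ − S) = 574 × (2280 − 12.0) × 10⁻³ = 1302 kg/d removed.
Net sludge production P_X = 0.3115 × 1302 = 405.5 kg VSS/d.
Carbonaceous O₂ demand = substrate oxidised − cell-mass equivalent = 1302 − 1.42 × 405.5 = 726.0 kg O₂/d.

R_O ≈ 726 kg O₂/d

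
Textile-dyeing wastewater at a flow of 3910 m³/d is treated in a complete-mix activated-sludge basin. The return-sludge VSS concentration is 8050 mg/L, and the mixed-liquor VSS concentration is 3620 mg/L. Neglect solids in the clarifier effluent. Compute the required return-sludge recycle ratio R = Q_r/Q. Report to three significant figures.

Mass balance around the secondary clarifier (neglecting effluent solids): R = X / (X_r − X) = 3620 / (8050 − 3620) = 0.8172.

R ≈ 0.817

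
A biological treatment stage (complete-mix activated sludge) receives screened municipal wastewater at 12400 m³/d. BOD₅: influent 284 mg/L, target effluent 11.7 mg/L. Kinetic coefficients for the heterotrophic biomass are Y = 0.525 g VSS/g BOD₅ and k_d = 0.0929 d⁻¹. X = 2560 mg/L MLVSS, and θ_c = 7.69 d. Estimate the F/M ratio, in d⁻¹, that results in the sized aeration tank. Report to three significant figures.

From the SRT design equation V = Y Q (S₀−S) θ_c / [X (1 + k_d θ_c)] = 0.525 × 12400 × (284 − 11.7) × 7.69 / [2560 × (1 + 0.0929 × 7.69)] = 1.36×10^7 / 4389 = 3106 m³.
Food-to-microorganism ratio F/M = Q S₀ / (V X) = 12400 × 284 / (3106 × 2560) = 0.4429 d⁻¹.

F/M ≈ 0.443 d⁻¹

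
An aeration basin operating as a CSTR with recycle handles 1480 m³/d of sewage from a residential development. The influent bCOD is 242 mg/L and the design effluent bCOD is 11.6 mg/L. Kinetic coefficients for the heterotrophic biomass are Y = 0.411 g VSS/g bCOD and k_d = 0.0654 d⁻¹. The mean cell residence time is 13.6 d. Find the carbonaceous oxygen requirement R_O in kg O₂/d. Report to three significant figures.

Y_obs = Y / (1 + k_d θ_c) = 0.411 / (1 + 0.0654 × 13.6) = 0.411 / 1.889 = 0.2175.
Q·(S₀ − S) = 1480 × (242 − 11.6) × 10⁻³ = 341.0 kg/d removed.
Net sludge production P_X = 0.2175 × 341.0 = 74.17 kg VSS/d.
R_O = Q·ΔS − 1.42 P_X = 341.0 − 105.3 = 235.7 kg O₂/d.

R_O ≈ 236 kg O₂/d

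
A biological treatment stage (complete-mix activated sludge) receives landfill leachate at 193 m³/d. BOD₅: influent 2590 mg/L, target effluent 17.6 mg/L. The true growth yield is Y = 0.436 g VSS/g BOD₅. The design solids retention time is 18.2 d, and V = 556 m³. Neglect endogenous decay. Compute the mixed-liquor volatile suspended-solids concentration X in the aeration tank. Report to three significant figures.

X ≈ 7090 mg/L

From V·X = Y·Q·(S₀ − S)·θ_c (decay neglected): X = 0.436 × 193 × (2590 − 17.6) × 18.2 / 556 = 7086 mg/L.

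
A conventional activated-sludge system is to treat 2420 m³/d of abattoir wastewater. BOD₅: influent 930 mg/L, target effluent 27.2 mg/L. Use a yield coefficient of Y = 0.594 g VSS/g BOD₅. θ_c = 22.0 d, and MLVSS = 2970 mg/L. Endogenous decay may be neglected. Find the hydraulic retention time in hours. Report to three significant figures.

τ ≈ 95.3 h

V·X = Y·Q·ΔS·θ_c gives V = 0.594 × 2420 × (930 − 27.2) × 22.0 / 2970 = 9613 m³.
HRT = V/Q = 9613 m³ / 2420 m³·d⁻¹ = 3.972 d × 24 = 95.34 h.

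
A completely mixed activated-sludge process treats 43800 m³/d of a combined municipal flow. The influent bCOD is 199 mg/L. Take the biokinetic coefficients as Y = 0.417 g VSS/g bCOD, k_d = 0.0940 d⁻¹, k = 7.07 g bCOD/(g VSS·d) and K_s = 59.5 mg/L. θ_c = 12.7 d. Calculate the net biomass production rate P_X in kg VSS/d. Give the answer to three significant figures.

From the Monod/SRT balance for a CMAS, S = K_s·(1+k_d θ_c)/[θ_c·(Y k − k_d) − 1] = 59.5 × (1 + 0.0940 × 12.7) / [12.7 × (0.417 × 7.07 − 0.0940) − 1] = 130.5 / 35.25 = 3.703 mg/L.
Correct the yield for decay: Y_obs = Y/(1 + k_d θ_c) = 0.417 / (1 + 0.0940 × 12.7) = 0.417 / 2.194 = 0.1901.
Q·(S₀ − S) = 43800 × (199 − 3.70) × 10⁻³ = 8554 kg/d removed.
So the net sludge growth is P_X = 0.1901 × 8554 = 1626 kg VSS/d.

P_X ≈ 1630 kg VSS/d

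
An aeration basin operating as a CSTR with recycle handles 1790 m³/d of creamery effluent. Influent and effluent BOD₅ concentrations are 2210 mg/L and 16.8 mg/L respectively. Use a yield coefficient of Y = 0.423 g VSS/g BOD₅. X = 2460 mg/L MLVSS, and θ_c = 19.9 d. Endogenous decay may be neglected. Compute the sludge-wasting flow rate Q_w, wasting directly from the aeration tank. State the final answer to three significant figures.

Q_w ≈ 675 m³/d

With k_d = 0 the design equation reduces to V = Y Q (S₀−S) θ_c / X = 0.423 × 1790 × (2210 − 16.8) × 19.9 / 2460 = 13434 m³.
With mixed-liquor wasting, θ_c = V/Q_w, so Q_w = V/θ_c = 13434/19.9 = 675.1 m³/d.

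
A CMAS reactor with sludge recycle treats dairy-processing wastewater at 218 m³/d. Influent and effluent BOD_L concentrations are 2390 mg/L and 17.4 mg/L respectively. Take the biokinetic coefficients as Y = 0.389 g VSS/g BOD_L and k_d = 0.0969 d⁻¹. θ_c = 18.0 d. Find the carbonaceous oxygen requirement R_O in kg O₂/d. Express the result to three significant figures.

Correct the yield for decay: Y_obs = Y/(1 + k_d θ_c) = 0.389 / (1 + 0.0969 × 18.0) = 0.389 / 2.744 = 0.1418.
Substrate removed = Q·(S₀ − S) = 218 m³/d × (2390 − 17.4) g/m³ = 5.17×10^5 g/d = 517.2 kg/d.
P_X = Y_obs·Q·(S₀ − S) = 0.1418 × 517.2 = 73.32 kg VSS/d.
R_O = Q·(S₀ − S) − 1.42·P_X = 517.2 − 1.42 × 73.32 = 413.1 kg O₂/d.

R_O ≈ 413 kg O₂/d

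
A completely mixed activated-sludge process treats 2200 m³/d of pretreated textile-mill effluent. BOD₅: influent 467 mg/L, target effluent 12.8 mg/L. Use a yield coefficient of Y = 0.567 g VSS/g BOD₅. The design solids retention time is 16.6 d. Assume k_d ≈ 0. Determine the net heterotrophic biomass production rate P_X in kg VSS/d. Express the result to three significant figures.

No decay correction is needed, so Y_obs = Y = 0.567.
Q·(S₀ − S) = 2200 × (467 − 12.8) × 10⁻³ = 999.2 kg/d removed.
P_X = Y_obs · Q(S₀ − S) = 0.5670 × 999.2 = 566.6 kg VSS/d.

P_X ≈ 567 kg VSS/d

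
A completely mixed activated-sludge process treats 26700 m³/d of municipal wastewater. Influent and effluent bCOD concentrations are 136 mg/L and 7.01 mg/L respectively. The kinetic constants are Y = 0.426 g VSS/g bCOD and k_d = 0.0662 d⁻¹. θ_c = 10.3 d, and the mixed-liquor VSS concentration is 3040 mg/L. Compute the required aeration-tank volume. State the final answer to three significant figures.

V ≈ 2960 m³

Steady-state biomass mass balance: V·X·(1 + k_d·θ_c) = Y·Q·(S₀ − S)·θ_c, so V = 0.426 × 26700 × (136 − 7.01) × 10.3 / [3040 × (1 + 0.0662 × 10.3)] = 1.51×10^7 / 5113 = 2956 m³.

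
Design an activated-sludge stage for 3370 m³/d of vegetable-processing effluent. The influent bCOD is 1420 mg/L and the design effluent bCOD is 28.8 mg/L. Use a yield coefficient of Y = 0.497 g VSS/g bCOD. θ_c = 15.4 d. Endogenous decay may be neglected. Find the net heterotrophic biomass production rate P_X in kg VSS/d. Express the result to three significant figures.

P_X ≈ 2330 kg VSS/d

With endogenous decay neglected, the observed yield equals the true yield: Y_obs = Y = 0.497 g VSS/g bCOD.
Substrate removed = Q·(S₀ − S) = 3370 m³/d × (1420 − 28.8) g/m³ = 4.69×10^6 g/d = 4688 kg/d.
Biomass produced: P_X = Y_obs·Q·ΔS = 0.4970 × 4688 ≈ 2330 kg VSS/d.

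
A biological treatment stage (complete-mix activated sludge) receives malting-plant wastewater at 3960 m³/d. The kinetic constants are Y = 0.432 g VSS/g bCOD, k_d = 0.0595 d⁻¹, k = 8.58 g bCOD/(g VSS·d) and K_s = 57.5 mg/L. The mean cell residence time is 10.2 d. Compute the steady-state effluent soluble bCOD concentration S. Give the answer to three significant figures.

S ≈ 2.55 mg/L

From the Monod/SRT balance for a CMAS, S = K_s·(1+k_d θ_c)/[θ_c·(Y k − k_d) − 1] = 57.5 × (1 + 0.0595 × 10.2) / [10.2 × (0.432 × 8.58 − 0.0595) − 1] = 92.40 / 36.20 = 2.552 mg/L.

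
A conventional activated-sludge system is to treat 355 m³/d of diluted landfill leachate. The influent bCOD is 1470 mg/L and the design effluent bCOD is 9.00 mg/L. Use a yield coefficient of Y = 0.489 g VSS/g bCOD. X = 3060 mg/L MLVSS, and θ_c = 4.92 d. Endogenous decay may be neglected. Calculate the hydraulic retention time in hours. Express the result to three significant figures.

τ ≈ 27.6 h

V·X = Y·Q·ΔS·θ_c gives V = 0.489 × 355 × (1470 − 9.00) × 4.92 / 3060 = 407.8 m³.
Hydraulic retention time τ = V/Q = 407.8 / 355 = 1.149 d = 27.57 h.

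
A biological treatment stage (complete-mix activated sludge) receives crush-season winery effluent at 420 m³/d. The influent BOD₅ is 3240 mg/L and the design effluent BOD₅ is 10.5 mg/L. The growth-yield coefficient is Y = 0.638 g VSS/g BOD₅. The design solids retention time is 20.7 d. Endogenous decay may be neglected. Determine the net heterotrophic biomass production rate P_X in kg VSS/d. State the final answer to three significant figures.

No decay correction is needed, so Y_obs = Y = 0.638.
Mass of BOD₅ removed per day: Q(S₀ − S) = 420 × 3230 g/m³ = 1356 kg/d.
So the net sludge growth is P_X = 0.6380 × 1356 = 865.4 kg VSS/d.

P_X ≈ 865 kg VSS/d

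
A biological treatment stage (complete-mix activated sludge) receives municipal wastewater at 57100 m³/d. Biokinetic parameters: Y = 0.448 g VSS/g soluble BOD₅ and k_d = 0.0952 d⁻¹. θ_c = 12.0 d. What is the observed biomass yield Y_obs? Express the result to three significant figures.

Y_obs ≈ 0.209 g VSS/g soluble BOD₅

The observed yield is Y_obs = Y/(1 + k_d·θ_c) = 0.448 / (1 + 0.0952 × 12.0) = 0.448 / 2.142 = 0.2091 g VSS per g soluble BOD₅ removed.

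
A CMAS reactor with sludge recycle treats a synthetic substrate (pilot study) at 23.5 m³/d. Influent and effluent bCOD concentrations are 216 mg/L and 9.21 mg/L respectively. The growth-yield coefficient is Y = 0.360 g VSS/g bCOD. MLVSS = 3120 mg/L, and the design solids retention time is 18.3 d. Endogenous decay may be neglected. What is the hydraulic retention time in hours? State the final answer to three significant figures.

V·X = Y·Q·ΔS·θ_c gives V = 0.360 × 23.5 × (216 − 9.21) × 18.3 / 3120 = 10.26 m³.
τ = V/Q = 10.26/23.5 = 0.4366 d, or 10.48 h.

τ ≈ 10.5 h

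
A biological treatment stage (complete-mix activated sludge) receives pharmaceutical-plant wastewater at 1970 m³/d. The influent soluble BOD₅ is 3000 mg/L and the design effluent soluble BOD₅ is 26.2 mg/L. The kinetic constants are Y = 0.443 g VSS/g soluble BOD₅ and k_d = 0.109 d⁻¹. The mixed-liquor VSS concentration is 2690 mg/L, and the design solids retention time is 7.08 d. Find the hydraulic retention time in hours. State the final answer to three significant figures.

τ ≈ 47.0 h

From the SRT design equation V = Y Q (S₀−S) θ_c / [X (1 + k_d θ_c)] = 0.443 × 1970 × (3000 − 26.2) × 7.08 / [2690 × (1 + 0.109 × 7.08)] = 1.84×10^7 / 4766 = 3855 m³.
Hydraulic retention time τ = V/Q = 3855 / 1970 = 1.957 d = 46.97 h.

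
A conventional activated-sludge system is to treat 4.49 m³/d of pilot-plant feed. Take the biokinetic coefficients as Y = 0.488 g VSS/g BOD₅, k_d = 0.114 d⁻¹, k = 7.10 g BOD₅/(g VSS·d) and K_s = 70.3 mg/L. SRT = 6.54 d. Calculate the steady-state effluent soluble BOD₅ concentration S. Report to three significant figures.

S ≈ 5.87 mg/L

Effluent substrate depends only on kinetics and SRT: S = K_s(1 + k_d θ_c) / [θ_c(Yk − k_d) − 1] = 70.3 × (1 + 0.114 × 6.54) / [6.54 × (0.488 × 7.10 − 0.114) − 1] = 122.7 / 20.91 = 5.867 mg/L.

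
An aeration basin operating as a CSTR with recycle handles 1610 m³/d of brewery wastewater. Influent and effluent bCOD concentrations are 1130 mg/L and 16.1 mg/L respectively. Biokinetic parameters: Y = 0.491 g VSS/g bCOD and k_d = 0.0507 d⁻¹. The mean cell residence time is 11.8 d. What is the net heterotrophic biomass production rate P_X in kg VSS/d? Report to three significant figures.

P_X ≈ 551 kg VSS/d

Y_obs = Y / (1 + k_d θ_c) = 0.491 / (1 + 0.0507 × 11.8) = 0.491 / 1.598 = 0.3072.
Q·(S₀ − S) = 1610 × (1130 − 16.1) × 10⁻³ = 1793 kg/d removed.
Net biomass production P_X = Y_obs × Q·(S₀ − S) = 0.3072 × 1793 = 550.9 kg VSS/d.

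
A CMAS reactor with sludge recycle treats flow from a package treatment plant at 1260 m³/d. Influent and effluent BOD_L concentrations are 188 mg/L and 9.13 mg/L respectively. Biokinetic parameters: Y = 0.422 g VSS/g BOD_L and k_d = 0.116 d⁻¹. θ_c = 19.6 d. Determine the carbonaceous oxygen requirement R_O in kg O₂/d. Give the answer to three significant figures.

Y_obs = Y / (1 + k_d θ_c) = 0.422 / (1 + 0.116 × 19.6) = 0.422 / 3.274 = 0.1289.
Q·(S₀ − S) = 1260 × (188 − 9.13) × 10⁻³ = 225.4 kg/d removed.
Biomass synthesised: P_X = Y_obs × 225.4 = 29.05 kg VSS/d.
R_O = Q·(S₀ − S) − 1.42·P_X = 225.4 − 1.42 × 29.05 = 184.1 kg O₂/d.

R_O ≈ 184 kg O₂/d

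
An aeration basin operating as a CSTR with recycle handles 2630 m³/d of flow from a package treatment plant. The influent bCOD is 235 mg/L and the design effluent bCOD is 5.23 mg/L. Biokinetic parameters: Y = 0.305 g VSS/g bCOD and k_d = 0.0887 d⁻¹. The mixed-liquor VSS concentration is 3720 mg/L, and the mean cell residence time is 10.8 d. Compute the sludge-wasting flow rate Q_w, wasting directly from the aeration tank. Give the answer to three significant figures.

Q_w ≈ 25.3 m³/d

From the SRT design equation V = Y Q (S₀−S) θ_c / [X (1 + k_d θ_c)] = 0.305 × 2630 × (235 − 5.23) × 10.8 / [3720 × (1 + 0.0887 × 10.8)] = 1.99×10^6 / 7284 = 273.3 m³.
With mixed-liquor wasting, θ_c = V/Q_w, so Q_w = V/θ_c = 273.3/10.8 = 25.30 m³/d.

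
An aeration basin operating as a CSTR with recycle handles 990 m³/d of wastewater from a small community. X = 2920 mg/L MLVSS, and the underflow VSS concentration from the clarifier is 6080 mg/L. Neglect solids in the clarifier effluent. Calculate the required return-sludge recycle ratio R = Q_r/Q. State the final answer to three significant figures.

Mass balance around the secondary clarifier (neglecting effluent solids): R = X / (X_r − X) = 2920 / (6080 − 2920) = 0.9241.

R ≈ 0.924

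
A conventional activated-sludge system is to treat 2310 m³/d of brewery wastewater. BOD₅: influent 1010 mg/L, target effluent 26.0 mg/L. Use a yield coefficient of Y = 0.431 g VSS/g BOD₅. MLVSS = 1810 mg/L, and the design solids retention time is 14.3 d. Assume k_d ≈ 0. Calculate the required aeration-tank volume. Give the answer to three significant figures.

V·X = Y·Q·ΔS·θ_c gives V = 0.431 × 2310 × (1010 − 26.0) × 14.3 / 1810 = 7740 m³.

V ≈ 7740 m³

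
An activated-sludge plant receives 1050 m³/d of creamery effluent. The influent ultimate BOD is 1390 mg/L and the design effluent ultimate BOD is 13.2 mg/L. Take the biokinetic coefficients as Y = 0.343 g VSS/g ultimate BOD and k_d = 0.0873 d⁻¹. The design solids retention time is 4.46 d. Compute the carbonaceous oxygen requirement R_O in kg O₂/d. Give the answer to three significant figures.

R_O ≈ 939 kg O₂/d

Y_obs = Y / (1 + k_d θ_c) = 0.343 / (1 + 0.0873 × 4.46) = 0.343 / 1.389 = 0.2469.
Mass of ultimate BOD removed per day: Q(S₀ − S) = 1050 × 1377 g/m³ = 1446 kg/d.
Biomass synthesised: P_X = Y_obs × 1446 = 356.9 kg VSS/d.
R_O = Q·ΔS − 1.42 P_X = 1446 − 506.8 = 938.8 kg O₂/d.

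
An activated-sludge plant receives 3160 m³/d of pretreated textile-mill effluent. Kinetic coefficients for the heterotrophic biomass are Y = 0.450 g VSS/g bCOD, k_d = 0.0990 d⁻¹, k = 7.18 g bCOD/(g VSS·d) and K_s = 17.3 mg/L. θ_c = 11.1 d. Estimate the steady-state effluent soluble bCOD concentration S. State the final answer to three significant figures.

S ≈ 1.08 mg/L

From the Monod/SRT balance for a CMAS, S = K_s·(1+k_d θ_c)/[θ_c·(Y k − k_d) − 1] = 17.3 × (1 + 0.0990 × 11.1) / [11.1 × (0.450 × 7.18 − 0.0990) − 1] = 36.31 / 33.77 = 1.075 mg/L.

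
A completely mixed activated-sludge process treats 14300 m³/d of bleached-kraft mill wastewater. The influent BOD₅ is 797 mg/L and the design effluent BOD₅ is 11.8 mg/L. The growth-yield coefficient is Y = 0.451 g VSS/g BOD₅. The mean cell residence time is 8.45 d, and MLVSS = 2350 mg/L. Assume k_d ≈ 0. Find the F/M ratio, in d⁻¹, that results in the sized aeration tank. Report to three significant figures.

With k_d = 0 the design equation reduces to V = Y Q (S₀−S) θ_c / X = 0.451 × 14300 × (797 − 11.8) × 8.45 / 2350 = 18209 m³.
F/M = applied load / biomass = Q·S₀/(V·X) = 14300 × 797 / (18209 × 2350) = 0.2663 d⁻¹.

F/M ≈ 0.266 d⁻¹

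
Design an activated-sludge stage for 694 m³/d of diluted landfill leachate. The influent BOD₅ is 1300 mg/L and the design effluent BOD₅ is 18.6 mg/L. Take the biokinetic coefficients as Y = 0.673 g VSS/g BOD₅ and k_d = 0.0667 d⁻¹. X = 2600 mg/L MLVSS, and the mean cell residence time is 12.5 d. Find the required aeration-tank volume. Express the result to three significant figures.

V ≈ 1570 m³

Rearranging the biomass balance for a CMAS with decay, V = Y·Q·ΔS·θ_c / [X·(1+k_d θ_c)] = 0.673 × 694 × (1300 − 18.6) × 12.5 / [2600 × (1 + 0.0667 × 12.5)] = 7.48×10^6 / 4768 = 1569 m³.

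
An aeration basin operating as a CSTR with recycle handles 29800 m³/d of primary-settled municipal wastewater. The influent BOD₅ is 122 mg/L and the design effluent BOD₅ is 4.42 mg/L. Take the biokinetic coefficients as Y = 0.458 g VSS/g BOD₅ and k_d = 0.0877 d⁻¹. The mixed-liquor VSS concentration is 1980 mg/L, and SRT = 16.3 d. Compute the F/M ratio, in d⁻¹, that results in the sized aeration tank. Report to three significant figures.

Steady-state biomass mass balance: V·X·(1 + k_d·θ_c) = Y·Q·(S₀ − S)·θ_c, so V = 0.458 × 29800 × (122 − 4.42) × 16.3 / [1980 × (1 + 0.0877 × 16.3)] = 2.62×10^7 / 4810 = 5438 m³.
Food-to-microorganism ratio F/M = Q S₀ / (V X) = 29800 × 122 / (5438 × 1980) = 0.3377 d⁻¹.

F/M ≈ 0.338 d⁻¹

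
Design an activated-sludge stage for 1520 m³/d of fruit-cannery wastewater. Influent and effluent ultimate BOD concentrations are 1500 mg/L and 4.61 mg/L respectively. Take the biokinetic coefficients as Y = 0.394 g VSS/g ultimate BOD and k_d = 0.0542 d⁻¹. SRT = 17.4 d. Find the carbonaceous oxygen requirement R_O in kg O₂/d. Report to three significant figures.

R_O ≈ 1620 kg O₂/d

Correct the yield for decay: Y_obs = Y/(1 + k_d θ_c) = 0.394 / (1 + 0.0542 × 17.4) = 0.394 / 1.943 = 0.2028.
ΔS = 1500 − 4.61 = 1495 mg/L, so the substrate removal rate is 1520 × 1495/1000 = 2273 kg ultimate BOD/d.
Biomass synthesised: P_X = Y_obs × 2273 = 460.9 kg VSS/d.
Carbonaceous O₂ demand = substrate oxidised − cell-mass equivalent = 2273 − 1.42 × 460.9 = 1619 kg O₂/d.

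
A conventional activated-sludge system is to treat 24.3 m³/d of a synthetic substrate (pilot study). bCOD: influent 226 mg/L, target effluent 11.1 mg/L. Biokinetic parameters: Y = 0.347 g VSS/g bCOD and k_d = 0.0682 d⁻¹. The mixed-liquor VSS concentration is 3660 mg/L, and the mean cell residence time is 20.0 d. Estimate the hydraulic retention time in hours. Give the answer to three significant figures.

Rearranging the biomass balance for a CMAS with decay, V = Y·Q·ΔS·θ_c / [X·(1+k_d θ_c)] = 0.347 × 24.3 × (226 − 11.1) × 20.0 / [3660 × (1 + 0.0682 × 20.0)] = 3.62×10^4 / 8652 = 4.189 m³.
Hydraulic retention time τ = V/Q = 4.189 / 24.3 = 0.1724 d = 4.137 h.

τ ≈ 4.14 h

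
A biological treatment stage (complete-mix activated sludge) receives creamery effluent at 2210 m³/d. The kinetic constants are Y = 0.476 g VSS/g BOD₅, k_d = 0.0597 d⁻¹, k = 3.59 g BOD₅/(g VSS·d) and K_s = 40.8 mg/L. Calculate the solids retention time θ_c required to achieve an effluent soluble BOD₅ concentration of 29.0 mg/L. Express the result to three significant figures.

Specific growth rate at S = 29.0 mg/L: μ = YkS/(K_s+S) = 0.476·3.59·29.0/(40.8+29.0) = 0.7100 d⁻¹.
1/θ_c = 0.7100 − 0.0597 = 0.6503 d⁻¹, so θ_c = 1.538 d.

θ_c ≈ 1.54 d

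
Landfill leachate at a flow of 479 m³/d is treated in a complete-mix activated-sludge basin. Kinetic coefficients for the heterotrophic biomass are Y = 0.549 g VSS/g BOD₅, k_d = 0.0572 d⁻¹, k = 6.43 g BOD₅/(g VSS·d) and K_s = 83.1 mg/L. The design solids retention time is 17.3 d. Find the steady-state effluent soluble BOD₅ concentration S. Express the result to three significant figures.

S ≈ 2.80 mg/L

From the Monod/SRT balance for a CMAS, S = K_s·(1+k_d θ_c)/[θ_c·(Y k − k_d) − 1] = 83.1 × (1 + 0.0572 × 17.3) / [17.3 × (0.549 × 6.43 − 0.0572) − 1] = 165.3 / 59.08 = 2.798 mg/L.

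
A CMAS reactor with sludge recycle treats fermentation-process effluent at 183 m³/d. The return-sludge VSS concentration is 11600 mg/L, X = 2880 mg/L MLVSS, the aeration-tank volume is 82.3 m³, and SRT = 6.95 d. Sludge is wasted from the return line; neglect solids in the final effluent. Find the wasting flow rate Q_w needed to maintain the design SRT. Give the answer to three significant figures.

Q_w ≈ 2.94 m³/d

θ_c = V·X/(Q_w·X_r) when wasting from the recycle, so Q_w = V·X/(θ_c·X_r) = 82.30 × 2880 / (6.95 × 11600) = 2.940 m³/d.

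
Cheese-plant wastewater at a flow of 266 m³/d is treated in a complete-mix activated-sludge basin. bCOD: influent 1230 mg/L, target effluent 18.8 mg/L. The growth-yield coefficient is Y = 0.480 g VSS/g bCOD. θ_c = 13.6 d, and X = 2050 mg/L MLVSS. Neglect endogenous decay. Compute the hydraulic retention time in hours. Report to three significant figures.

τ ≈ 92.6 h

With k_d = 0 the design equation reduces to V = Y Q (S₀−S) θ_c / X = 0.480 × 266 × (1230 − 18.8) × 13.6 / 2050 = 1026 m³.
HRT = V/Q = 1026 m³ / 266 m³·d⁻¹ = 3.857 d × 24 = 92.57 h.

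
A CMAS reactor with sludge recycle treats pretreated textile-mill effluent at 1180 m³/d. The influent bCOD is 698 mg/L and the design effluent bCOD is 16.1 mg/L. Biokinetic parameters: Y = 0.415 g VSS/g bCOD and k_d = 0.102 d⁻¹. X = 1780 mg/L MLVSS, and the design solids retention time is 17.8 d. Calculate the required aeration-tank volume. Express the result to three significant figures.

V ≈ 1190 m³

From the SRT design equation V = Y Q (S₀−S) θ_c / [X (1 + k_d θ_c)] = 0.415 × 1180 × (698 − 16.1) × 17.8 / [1780 × (1 + 0.102 × 17.8)] = 5.94×10^6 / 5012 = 1186 m³.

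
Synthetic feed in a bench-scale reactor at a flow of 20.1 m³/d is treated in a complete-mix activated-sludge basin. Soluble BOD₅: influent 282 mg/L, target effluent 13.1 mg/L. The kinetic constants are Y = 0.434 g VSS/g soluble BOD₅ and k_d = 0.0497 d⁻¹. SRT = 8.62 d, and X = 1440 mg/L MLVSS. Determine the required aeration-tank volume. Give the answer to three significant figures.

Rearranging the biomass balance for a CMAS with decay, V = Y·Q·ΔS·θ_c / [X·(1+k_d θ_c)] = 0.434 × 20.1 × (282 − 13.1) × 8.62 / [1440 × (1 + 0.0497 × 8.62)] = 2.02×10^4 / 2057 = 9.830 m³.

V ≈ 9.83 m³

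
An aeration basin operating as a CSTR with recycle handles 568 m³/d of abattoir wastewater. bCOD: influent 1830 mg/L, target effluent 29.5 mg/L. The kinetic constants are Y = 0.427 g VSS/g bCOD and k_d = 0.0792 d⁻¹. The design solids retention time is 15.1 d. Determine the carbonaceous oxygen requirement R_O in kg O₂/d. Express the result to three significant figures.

Y_obs = Y / (1 + k_d θ_c) = 0.427 / (1 + 0.0792 × 15.1) = 0.427 / 2.196 = 0.1945.
Q·(S₀ − S) = 568 × (1830 − 29.5) × 10⁻³ = 1023 kg/d removed.
Biomass synthesised: P_X = Y_obs × 1023 = 198.9 kg VSS/d.
Carbonaceous O₂ demand = substrate oxidised − cell-mass equivalent = 1023 − 1.42 × 198.9 = 740.3 kg O₂/d.

R_O ≈ 740 kg O₂/d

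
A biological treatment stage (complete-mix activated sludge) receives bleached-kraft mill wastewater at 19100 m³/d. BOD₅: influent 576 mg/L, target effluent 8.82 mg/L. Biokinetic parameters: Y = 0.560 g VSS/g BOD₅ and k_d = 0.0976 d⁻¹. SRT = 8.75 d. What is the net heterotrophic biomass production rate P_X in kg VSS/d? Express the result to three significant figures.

The observed yield is Y_obs = Y/(1 + k_d·θ_c) = 0.560 / (1 + 0.0976 × 8.75) = 0.560 / 1.854 = 0.3020 g VSS per g BOD₅ removed.
Mass of BOD₅ removed per day: Q(S₀ − S) = 19100 × 567.2 g/m³ = 10833 kg/d.
Net biomass production P_X = Y_obs × Q·(S₀ − S) = 0.3020 × 10833 = 3272 kg VSS/d.

P_X ≈ 3270 kg VSS/d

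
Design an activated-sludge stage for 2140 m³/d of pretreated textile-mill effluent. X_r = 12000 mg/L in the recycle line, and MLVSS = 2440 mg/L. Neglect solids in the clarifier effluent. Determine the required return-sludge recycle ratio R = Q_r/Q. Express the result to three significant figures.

R ≈ 0.255

Solids balance on the clarifier gives (1+R)X = R·X_r, so R = X/(X_r − X) = 2440 / (12000 − 2440) = 0.2552.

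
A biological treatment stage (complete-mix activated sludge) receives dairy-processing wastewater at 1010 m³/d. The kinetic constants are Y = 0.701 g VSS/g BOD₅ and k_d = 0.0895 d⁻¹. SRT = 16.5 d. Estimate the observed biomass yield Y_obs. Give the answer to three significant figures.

Y_obs ≈ 0.283 g VSS/g BOD₅

The observed yield is Y_obs = Y/(1 + k_d·θ_c) = 0.701 / (1 + 0.0895 × 16.5) = 0.701 / 2.477 = 0.2830 g VSS per g BOD₅ removed.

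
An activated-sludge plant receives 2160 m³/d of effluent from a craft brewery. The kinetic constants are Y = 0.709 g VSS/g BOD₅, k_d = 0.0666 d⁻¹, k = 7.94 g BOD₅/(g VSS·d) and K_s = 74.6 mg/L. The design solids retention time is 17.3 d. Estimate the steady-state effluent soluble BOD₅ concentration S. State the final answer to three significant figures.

From the Monod/SRT balance for a CMAS, S = K_s·(1+k_d θ_c)/[θ_c·(Y k − k_d) − 1] = 74.6 × (1 + 0.0666 × 17.3) / [17.3 × (0.709 × 7.94 − 0.0666) − 1] = 160.6 / 95.24 = 1.686 mg/L.

S ≈ 1.69 mg/L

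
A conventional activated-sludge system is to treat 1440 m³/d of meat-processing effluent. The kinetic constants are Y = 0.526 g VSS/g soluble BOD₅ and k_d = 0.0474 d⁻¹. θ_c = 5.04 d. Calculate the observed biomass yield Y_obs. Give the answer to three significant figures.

The observed yield is Y_obs = Y/(1 + k_d·θ_c) = 0.526 / (1 + 0.0474 × 5.04) = 0.526 / 1.239 = 0.4246 g VSS per g soluble BOD₅ removed.

Y_obs ≈ 0.425 g VSS/g soluble BOD₅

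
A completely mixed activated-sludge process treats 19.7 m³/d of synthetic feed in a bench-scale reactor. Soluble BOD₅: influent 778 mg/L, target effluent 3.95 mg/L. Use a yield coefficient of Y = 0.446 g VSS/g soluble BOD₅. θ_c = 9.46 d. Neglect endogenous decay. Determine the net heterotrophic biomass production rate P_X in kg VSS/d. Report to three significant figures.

No decay correction is needed, so Y_obs = Y = 0.446.
Q·(S₀ − S) = 19.7 × (778 − 3.95) × 10⁻³ = 15.25 kg/d removed.
Biomass produced: P_X = Y_obs·Q·ΔS = 0.4460 × 15.25 ≈ 6.801 kg VSS/d.

P_X ≈ 6.80 kg VSS/d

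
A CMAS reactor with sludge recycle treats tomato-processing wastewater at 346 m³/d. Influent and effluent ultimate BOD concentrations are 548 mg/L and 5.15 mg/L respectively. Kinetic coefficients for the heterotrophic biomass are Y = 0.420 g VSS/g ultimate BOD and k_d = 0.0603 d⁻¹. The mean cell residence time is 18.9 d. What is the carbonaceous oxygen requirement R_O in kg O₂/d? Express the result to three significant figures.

The observed yield is Y_obs = Y/(1 + k_d·θ_c) = 0.420 / (1 + 0.0603 × 18.9) = 0.420 / 2.140 = 0.1963 g VSS per g ultimate BOD removed.
Mass of ultimate BOD removed per day: Q(S₀ − S) = 346 × 542.9 g/m³ = 187.8 kg/d.
Net sludge production P_X = 0.1963 × 187.8 = 36.87 kg VSS/d.
R_O = Q·(S₀ − S) − 1.42·P_X = 187.8 − 1.42 × 36.87 = 135.5 kg O₂/d.

R_O ≈ 135 kg O₂/d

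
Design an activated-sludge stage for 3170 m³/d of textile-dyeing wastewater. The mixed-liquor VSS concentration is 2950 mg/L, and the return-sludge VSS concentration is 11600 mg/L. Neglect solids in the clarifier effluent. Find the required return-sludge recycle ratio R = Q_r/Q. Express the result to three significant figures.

R = Q_r/Q = X/(X_r − X) = 2950 / (11600 − 2950) = 0.3410.

R ≈ 0.341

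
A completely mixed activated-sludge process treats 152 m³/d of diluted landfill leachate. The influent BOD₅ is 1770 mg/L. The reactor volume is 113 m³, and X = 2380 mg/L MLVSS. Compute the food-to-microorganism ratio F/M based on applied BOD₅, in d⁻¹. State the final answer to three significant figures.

F/M ≈ 1.00 d⁻¹

Food-to-microorganism ratio F/M = Q S₀ / (V X) = 152 × 1770 / (113.0 × 2380) = 1.000 d⁻¹.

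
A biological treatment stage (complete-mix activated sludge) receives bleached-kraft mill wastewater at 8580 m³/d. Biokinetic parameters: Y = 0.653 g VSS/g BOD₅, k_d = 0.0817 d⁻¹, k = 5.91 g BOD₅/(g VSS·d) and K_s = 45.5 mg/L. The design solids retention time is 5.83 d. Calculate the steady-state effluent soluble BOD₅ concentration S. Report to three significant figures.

Effluent substrate depends only on kinetics and SRT: S = K_s(1 + k_d θ_c) / [θ_c(Yk − k_d) − 1] = 45.5 × (1 + 0.0817 × 5.83) / [5.83 × (0.653 × 5.91 − 0.0817) − 1] = 67.17 / 21.02 = 3.195 mg/L.

S ≈ 3.20 mg/L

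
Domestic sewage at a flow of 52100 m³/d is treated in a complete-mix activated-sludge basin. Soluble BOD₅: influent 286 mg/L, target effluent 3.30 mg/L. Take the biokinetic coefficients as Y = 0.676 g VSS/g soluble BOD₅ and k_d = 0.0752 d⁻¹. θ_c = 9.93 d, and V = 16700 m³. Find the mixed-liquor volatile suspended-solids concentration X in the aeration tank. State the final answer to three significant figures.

X ≈ 3390 mg/L

Solving the biomass balance for X: X = Y Q (S₀−S) θ_c / [V (1+k_d θ_c)] = 0.676 × 52100 × (286 − 3.30) × 9.93 / [16700 × (1 + 0.0752 × 9.93)] = 3389 mg/L.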